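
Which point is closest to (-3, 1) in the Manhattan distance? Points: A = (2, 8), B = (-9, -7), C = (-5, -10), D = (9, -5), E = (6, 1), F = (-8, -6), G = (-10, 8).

Distances: d(A) = 12, d(B) = 14, d(C) = 13, d(D) = 18, d(E) = 9, d(F) = 12, d(G) = 14. Nearest: E = (6, 1) with distance 9.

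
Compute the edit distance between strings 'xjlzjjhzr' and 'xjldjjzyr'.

Let D[i][j] be the edit distance between the first i characters of 'xjlzjjhzr' and the first j characters of 'xjldjjzyr', with D[i][0] = i, D[0][j] = j, and D[i][j] = D[i-1][j-1] if the characters match, else 1 + min(D[i-1][j], D[i][j-1], D[i-1][j-1]). Filling the table (rows: prefixes of 'xjlzjjhzr', columns: prefixes of 'xjldjjzyr'):
     ε  x  j  l  d  j  j  z  y  r
  ε  0  1  2  3  4  5  6  7  8  9
  x  1  0  1  2  3  4  5  6  7  8
  j  2  1  0  1  2  3  4  5  6  7
  l  3  2  1  0  1  2  3  4  5  6
  z  4  3  2  1  1  2  3  3  4  5
  j  5  4  3  2  2  1  2  3  4  5
  j  6  5  4  3  3  2  1  2  3  4
  h  7  6  5  4  4  3  2  2  3  4
  z  8  7  6  5  5  4  3  2  3  4
  r  9  8  7  6  6  5  4  3  3  3
The bottom-right entry gives D[9][9] = 3, so no sequence of fewer than 3 edits works. Backtracking through the table gives one optimal edit sequence (3 edits):
  xjlzjjhzr → xjldjjhzr (sub z→d @4)
  xjldjjhzr → xjldjjzzr (sub h→z @7)
  xjldjjzzr → xjldjjzyr (sub z→y @8)
Edit distance = 3.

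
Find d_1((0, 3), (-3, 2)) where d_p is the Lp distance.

Σ|x_i - y_i| = |0 - (-3)| + |3 - 2| = 3 + 1 = 4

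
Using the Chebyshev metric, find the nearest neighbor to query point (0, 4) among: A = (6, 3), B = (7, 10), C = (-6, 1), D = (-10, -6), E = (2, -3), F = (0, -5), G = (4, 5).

Distances: d(A) = 6, d(B) = 7, d(C) = 6, d(D) = 10, d(E) = 7, d(F) = 9, d(G) = 4. Nearest: G = (4, 5) with distance 4.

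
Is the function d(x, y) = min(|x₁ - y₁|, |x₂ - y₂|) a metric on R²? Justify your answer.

No. d fails identity of indiscernibles: take x = (5, 0) and y = (5, 2). Then d(x,y) = min(|5 - 5|, |0 - 2|) = min(0, 2) = 0, yet x ≠ y.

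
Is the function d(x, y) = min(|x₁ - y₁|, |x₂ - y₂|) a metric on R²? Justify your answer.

No. d fails identity of indiscernibles: take x = (3, 0) and y = (3, 4). Then d(x,y) = min(|3 - 3|, |0 - 4|) = min(0, 4) = 0, yet x ≠ y.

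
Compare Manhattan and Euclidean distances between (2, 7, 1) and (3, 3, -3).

L1 = |2 - 3| + |7 - 3| + |1 - (-3)| = 1 + 4 + 4 = 9
L2 = √(1² + 4² + 4²) = √33 ≈ 5.7446
L1 ≥ L2 always (equality iff movement is along one axis); L1 > L2 here.
Ratio L1/L2 = 9/√33 ≈ 1.5667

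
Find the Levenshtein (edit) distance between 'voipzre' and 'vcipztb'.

Let D[i][j] be the edit distance between the first i characters of 'voipzre' and the first j characters of 'vcipztb', with D[i][0] = i, D[0][j] = j, and D[i][j] = D[i-1][j-1] if the characters match, else 1 + min(D[i-1][j], D[i][j-1], D[i-1][j-1]). Filling the table (rows: prefixes of 'voipzre', columns: prefixes of 'vcipztb'):
     ε  v  c  i  p  z  t  b
  ε  0  1  2  3  4  5  6  7
  v  1  0  1  2  3  4  5  6
  o  2  1  1  2  3  4  5  6
  i  3  2  2  1  2  3  4  5
  p  4  3  3  2  1  2  3  4
  z  5  4  4  3  2  1  2  3
  r  6  5  5  4  3  2  2  3
  e  7  6  6  5  4  3  3  3
The bottom-right entry gives D[7][7] = 3, so no sequence of fewer than 3 edits works. Backtracking through the table gives one optimal edit sequence (3 edits):
  voipzre → vcipzre (sub o→c @2)
  vcipzre → vcipzte (sub r→t @6)
  vcipzte → vcipztb (sub e→b @7)
Edit distance = 3.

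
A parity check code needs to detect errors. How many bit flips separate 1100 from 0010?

Differing positions: 1, 2, 3. Hamming distance = 3.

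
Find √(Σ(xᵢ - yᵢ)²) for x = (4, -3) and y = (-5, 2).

√(Σ(x_i - y_i)²) = √((4 - (-5))² + (-3 - 2)²)
= √(9² + (-5)²) = √(81 + 25) = √106 ≈ 10.2956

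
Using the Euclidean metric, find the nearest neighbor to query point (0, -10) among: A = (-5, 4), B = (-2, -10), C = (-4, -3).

Distances: d(A) ≈ 14.8661, d(B) = 2, d(C) ≈ 8.0623. Nearest: B = (-2, -10) with distance 2.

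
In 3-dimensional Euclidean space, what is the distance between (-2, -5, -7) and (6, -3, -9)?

√(Σ(x_i - y_i)²) = √((-2 - 6)² + (-5 - (-3))² + (-7 - (-9))²)
= √((-8)² + (-2)² + 2²) = √(64 + 4 + 4) = √72 ≈ 8.4853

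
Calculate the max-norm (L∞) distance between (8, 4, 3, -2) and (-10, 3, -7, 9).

max(|x_i - y_i|) = max(|8 - (-10)|, |4 - 3|, |3 - (-7)|, |-2 - 9|) = max(18, 1, 10, 11) = 18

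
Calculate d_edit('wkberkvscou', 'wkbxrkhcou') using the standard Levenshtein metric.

Let D[i][j] be the edit distance between the first i characters of 'wkberkvscou' and the first j characters of 'wkbxrkhcou', with D[i][0] = i, D[0][j] = j, and D[i][j] = D[i-1][j-1] if the characters match, else 1 + min(D[i-1][j], D[i][j-1], D[i-1][j-1]). Filling the table (rows: prefixes of 'wkberkvscou', columns: prefixes of 'wkbxrkhcou'):
     ε  w  k  b  x  r  k  h  c  o  u
  ε  0  1  2  3  4  5  6  7  8  9 10
  w  1  0  1  2  3  4  5  6  7  8  9
  k  2  1  0  1  2  3  4  5  6  7  8
  b  3  2  1  0  1  2  3  4  5  6  7
  e  4  3  2  1  1  2  3  4  5  6  7
  r  5  4  3  2  2  1  2  3  4  5  6
  k  6  5  4  3  3  2  1  2  3  4  5
  v  7  6  5  4  4  3  2  2  3  4  5
  s  8  7  6  5  5  4  3  3  3  4  5
  c  9  8  7  6  6  5  4  4  3  4  5
  o 10  9  8  7  7  6  5  5  4  3  4
  u 11 10  9  8  8  7  6  6  5  4  3
The bottom-right entry gives D[11][10] = 3, so no sequence of fewer than 3 edits works. Backtracking through the table gives one optimal edit sequence (3 edits):
  wkberkvscou → wkbxrkvscou (sub e→x @4)
  wkbxrkvscou → wkbxrkscou (del v @7)
  wkbxrkscou → wkbxrkhcou (sub s→h @7)
Edit distance = 3.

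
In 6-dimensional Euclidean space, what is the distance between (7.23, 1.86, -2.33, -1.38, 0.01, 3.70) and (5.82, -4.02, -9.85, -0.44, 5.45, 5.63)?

√(Σ(x_i - y_i)²) = √((7.23 - 5.82)² + (1.86 - (-4.02))² + (-2.33 - (-9.85))² + (-1.38 - (-0.44))² + (0.01 - 5.45)² + (3.7 - 5.63)²)
= √(1.41² + 5.88² + 7.52² + (-0.94)² + (-5.44)² + (-1.93)²) = √(1.9881 + 34.5744 + 56.5504 + 0.8836 + 29.5936 + 3.7249) = √127.315 ≈ 11.2834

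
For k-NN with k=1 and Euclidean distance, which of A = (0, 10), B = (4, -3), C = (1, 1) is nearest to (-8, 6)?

Distances: d(A) ≈ 8.9443, d(B) = 15, d(C) ≈ 10.2956. Nearest: A = (0, 10) with distance 8.9443.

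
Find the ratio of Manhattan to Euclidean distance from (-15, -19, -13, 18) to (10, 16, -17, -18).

L1 = |-15 - 10| + |-19 - 16| + |-13 - (-17)| + |18 - (-18)| = 25 + 35 + 4 + 36 = 100
L2 = √(25² + 35² + 4² + 36²) = √3162 ≈ 56.2317
L1 ≥ L2 always (equality iff movement is along one axis); L1 > L2 here.
Ratio L1/L2 = 100/√3162 ≈ 1.7784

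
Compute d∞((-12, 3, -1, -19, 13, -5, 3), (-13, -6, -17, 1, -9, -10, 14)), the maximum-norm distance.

max(|x_i - y_i|) = max(|-12 - (-13)|, |3 - (-6)|, |-1 - (-17)|, |-19 - 1|, |13 - (-9)|, |-5 - (-10)|, |3 - 14|) = max(1, 9, 16, 20, 22, 5, 11) = 22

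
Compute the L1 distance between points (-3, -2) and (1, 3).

Σ|x_i - y_i| = |-3 - 1| + |-2 - 3| = 4 + 5 = 9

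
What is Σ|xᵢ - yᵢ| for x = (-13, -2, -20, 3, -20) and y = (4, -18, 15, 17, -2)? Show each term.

Σ|x_i - y_i| = |-13 - 4| + |-2 - (-18)| + |-20 - 15| + |3 - 17| + |-20 - (-2)| = 17 + 16 + 35 + 14 + 18 = 100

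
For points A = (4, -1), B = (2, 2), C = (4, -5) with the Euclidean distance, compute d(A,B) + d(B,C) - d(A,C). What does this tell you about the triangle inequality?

d(A,B) = √(2² + 3²) = √13 ≈ 3.6056, d(B,C) = √(2² + 7²) = √53 ≈ 7.2801, d(A,C) = √(0² + 4²) = √16 = 4.
d(A,B) + d(B,C) - d(A,C) = 3.6056 + 7.2801 - 4 = 10.8857 - 4 = 6.8857 (to 4 decimal places). This is ≥ 0, so the triangle inequality holds for these points.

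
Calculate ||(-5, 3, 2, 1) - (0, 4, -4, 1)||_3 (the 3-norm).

(Σ|x_i - y_i|^3)^(1/3) = (|-5 - 0|^3 + |3 - 4|^3 + |2 - (-4)|^3 + |1 - 1|^3)^(1/3)
= (5^3 + 1^3 + 6^3 + 0^3)^(1/3) = (125 + 1 + 216 + 0)^(1/3) = (342)^(1/3) ≈ 6.9932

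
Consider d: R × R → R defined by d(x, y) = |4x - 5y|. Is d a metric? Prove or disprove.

No. d fails symmetry: d(5, 8) = |4·5 - 5·8| = |-20| = 20, but d(8, 5) = |4·8 - 5·5| = |7| = 7. Since 20 ≠ 7, d(x,y) ≠ d(y,x) in general.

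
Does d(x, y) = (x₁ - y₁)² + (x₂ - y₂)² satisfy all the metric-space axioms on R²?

No. The squared Euclidean distance fails the triangle inequality. Counterexample: x = (0, 0), y = (1, 2), z = (2, 4). d(x,z) = 2² + 4² = 20, but d(x,y) + d(y,z) = (1² + 2²) + (1² + 2²) = 5 + 5 = 10. Since 20 > 10, the triangle inequality is violated. (Note: √d, the ordinary Euclidean distance, IS a metric.)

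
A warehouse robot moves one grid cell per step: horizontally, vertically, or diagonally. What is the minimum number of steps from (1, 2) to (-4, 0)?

max(|x_i - y_i|) = max(|1 - (-4)|, |2 - 0|) = max(5, 2) = 5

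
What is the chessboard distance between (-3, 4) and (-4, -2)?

max(|x_i - y_i|) = max(|-3 - (-4)|, |4 - (-2)|) = max(1, 6) = 6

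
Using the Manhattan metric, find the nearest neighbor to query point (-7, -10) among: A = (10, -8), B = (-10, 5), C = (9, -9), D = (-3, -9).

Distances: d(A) = 19, d(B) = 18, d(C) = 17, d(D) = 5. Nearest: D = (-3, -9) with distance 5.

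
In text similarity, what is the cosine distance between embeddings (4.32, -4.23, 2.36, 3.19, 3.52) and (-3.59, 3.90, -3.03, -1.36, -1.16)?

With u = (4.32, -4.23, 2.36, 3.19, 3.52), v = (-3.59, 3.90, -3.03, -1.36, -1.16):
u·v = 4.32·(-3.59) + (-4.23)·3.9 + 2.36·(-3.03) + 3.19·(-1.36) + 3.52·(-1.16) = (-15.5088) + (-16.497) + (-7.1508) + (-4.3384) + (-4.0832) = -47.5782.
|u| = √(4.32² + (-4.23)² + 2.36² + 3.19² + 3.52²) = √(18.6624 + 17.8929 + 5.5696 + 10.1761 + 12.3904) = √64.6914, |v| = √((-3.59)² + 3.9² + (-3.03)² + (-1.36)² + (-1.16)²) = √(12.8881 + 15.21 + 9.1809 + 1.8496 + 1.3456) = √40.4742.
cos θ = (u·v)/(|u||v|) = -47.5782/(√64.6914·√40.4742) ≈ -0.9298
Cosine distance = 1 - cos θ ≈ 1 - (-0.9298) = 1.9298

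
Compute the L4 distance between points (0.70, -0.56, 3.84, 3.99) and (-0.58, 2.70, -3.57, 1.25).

(Σ|x_i - y_i|^4)^(1/4) = (|0.7 - (-0.58)|^4 + |-0.56 - 2.7|^4 + |3.84 - (-3.57)|^4 + |3.99 - 1.25|^4)^(1/4)
= (1.28^4 + 3.26^4 + 7.41^4 + 2.74^4)^(1/4) ≈ (2.6844 + 112.9459 + 3014.8994 + 56.3641)^(1/4) = (3186.8938)^(1/4) ≈ 7.5135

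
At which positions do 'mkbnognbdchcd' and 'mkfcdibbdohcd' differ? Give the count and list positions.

Differing positions: 3, 4, 5, 6, 7, 10. Hamming distance = 6.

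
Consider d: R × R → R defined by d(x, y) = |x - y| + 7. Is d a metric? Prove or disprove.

No. d fails identity of indiscernibles (specifically d(x,x) = 0): d(-2, -2) = |-2 - (-2)| + 7 = 0 + 7 = 7 ≠ 0.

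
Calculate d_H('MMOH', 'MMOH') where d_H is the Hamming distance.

Differing positions: none. Hamming distance = 0.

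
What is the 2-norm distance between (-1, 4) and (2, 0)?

(Σ|x_i - y_i|^2)^(1/2) = (|-1 - 2|^2 + |4 - 0|^2)^(1/2)
= (3^2 + 4^2)^(1/2) = (9 + 16)^(1/2) = (25)^(1/2) = 5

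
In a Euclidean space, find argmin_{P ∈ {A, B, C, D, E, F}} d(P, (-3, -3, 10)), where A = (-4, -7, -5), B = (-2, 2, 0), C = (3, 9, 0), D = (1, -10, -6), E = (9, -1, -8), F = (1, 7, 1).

Distances: d(A) ≈ 15.5563, d(B) ≈ 11.225, d(C) ≈ 16.7332, d(D) ≈ 17.9165, d(E) ≈ 21.7256, d(F) ≈ 14.0357. Nearest: B = (-2, 2, 0) with distance 11.225.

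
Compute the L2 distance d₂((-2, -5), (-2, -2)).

√(Σ(x_i - y_i)²) = √((-2 - (-2))² + (-5 - (-2))²)
= √(0² + (-3)²) = √(0 + 9) = √9 = 3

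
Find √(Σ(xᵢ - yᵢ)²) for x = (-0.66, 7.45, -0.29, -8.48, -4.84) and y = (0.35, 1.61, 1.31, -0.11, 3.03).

√(Σ(x_i - y_i)²) = √((-0.66 - 0.35)² + (7.45 - 1.61)² + (-0.29 - 1.31)² + (-8.48 - (-0.11))² + (-4.84 - 3.03)²)
= √((-1.01)² + 5.84² + (-1.6)² + (-8.37)² + (-7.87)²) = √(1.0201 + 34.1056 + 2.56 + 70.0569 + 61.9369) = √169.6795 ≈ 13.0261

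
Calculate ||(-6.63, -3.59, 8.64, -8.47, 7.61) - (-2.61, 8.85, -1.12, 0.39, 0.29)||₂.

√(Σ(x_i - y_i)²) = √((-6.63 - (-2.61))² + (-3.59 - 8.85)² + (8.64 - (-1.12))² + (-8.47 - 0.39)² + (7.61 - 0.29)²)
= √((-4.02)² + (-12.44)² + 9.76² + (-8.86)² + 7.32²) = √(16.1604 + 154.7536 + 95.2576 + 78.4996 + 53.5824) = √398.2536 ≈ 19.9563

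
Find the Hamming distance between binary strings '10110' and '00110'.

Differing positions: 1. Hamming distance = 1.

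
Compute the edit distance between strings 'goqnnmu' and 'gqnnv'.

Let D[i][j] be the edit distance between the first i characters of 'goqnnmu' and the first j characters of 'gqnnv', with D[i][0] = i, D[0][j] = j, and D[i][j] = D[i-1][j-1] if the characters match, else 1 + min(D[i-1][j], D[i][j-1], D[i-1][j-1]). Filling the table (rows: prefixes of 'goqnnmu', columns: prefixes of 'gqnnv'):
     ε  g  q  n  n  v
  ε  0  1  2  3  4  5
  g  1  0  1  2  3  4
  o  2  1  1  2  3  4
  q  3  2  1  2  3  4
  n  4  3  2  1  2  3
  n  5  4  3  2  1  2
  m  6  5  4  3  2  2
  u  7  6  5  4  3  3
The bottom-right entry gives D[7][5] = 3, so no sequence of fewer than 3 edits works. Backtracking through the table gives one optimal edit sequence (3 edits):
  goqnnmu → gqnnmu (del o @2)
  gqnnmu → gqnnu (del m @5)
  gqnnu → gqnnv (sub u→v @5)
Edit distance = 3.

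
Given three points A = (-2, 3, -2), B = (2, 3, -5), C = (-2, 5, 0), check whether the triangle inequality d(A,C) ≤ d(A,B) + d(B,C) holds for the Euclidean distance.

d(A,B) = √(4² + 0² + 3²) = √25 = 5, d(B,C) = √(4² + 2² + 5²) = √45 ≈ 6.7082, d(A,C) = √(0² + 2² + 2²) = √8 ≈ 2.8284.
d(A,C) ≈ 2.8284 ≤ 5 + 6.7082 = 11.7082. Triangle inequality is satisfied.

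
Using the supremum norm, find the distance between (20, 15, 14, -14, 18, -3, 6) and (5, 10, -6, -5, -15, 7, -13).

max(|x_i - y_i|) = max(|20 - 5|, |15 - 10|, |14 - (-6)|, |-14 - (-5)|, |18 - (-15)|, |-3 - 7|, |6 - (-13)|) = max(15, 5, 20, 9, 33, 10, 19) = 33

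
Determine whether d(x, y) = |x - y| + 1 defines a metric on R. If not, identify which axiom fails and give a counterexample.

No. d fails identity of indiscernibles (specifically d(x,x) = 0): d(-2, -2) = |-2 - (-2)| + 1 = 0 + 1 = 1 ≠ 0.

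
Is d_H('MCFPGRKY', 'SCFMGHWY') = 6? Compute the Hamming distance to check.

Differing positions: 1, 4, 6, 7. Hamming distance = 4, so the claim that d_H = 6 is false.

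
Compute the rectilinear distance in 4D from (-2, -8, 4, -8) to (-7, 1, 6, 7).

Σ|x_i - y_i| = |-2 - (-7)| + |-8 - 1| + |4 - 6| + |-8 - 7| = 5 + 9 + 2 + 15 = 31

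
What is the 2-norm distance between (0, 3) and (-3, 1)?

(Σ|x_i - y_i|^2)^(1/2) = (|0 - (-3)|^2 + |3 - 1|^2)^(1/2)
= (3^2 + 2^2)^(1/2) = (9 + 4)^(1/2) = (13)^(1/2) ≈ 3.6056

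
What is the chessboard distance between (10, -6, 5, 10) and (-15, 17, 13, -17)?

max(|x_i - y_i|) = max(|10 - (-15)|, |-6 - 17|, |5 - 13|, |10 - (-17)|) = max(25, 23, 8, 27) = 27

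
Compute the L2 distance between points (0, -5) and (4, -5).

(Σ|x_i - y_i|^2)^(1/2) = (|0 - 4|^2 + |-5 - (-5)|^2)^(1/2)
= (4^2 + 0^2)^(1/2) = (16 + 0)^(1/2) = (16)^(1/2) = 4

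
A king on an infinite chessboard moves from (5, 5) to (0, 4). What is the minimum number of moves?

max(|x_i - y_i|) = max(|5 - 0|, |5 - 4|) = max(5, 1) = 5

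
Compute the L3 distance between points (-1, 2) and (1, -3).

(Σ|x_i - y_i|^3)^(1/3) = (|-1 - 1|^3 + |2 - (-3)|^3)^(1/3)
= (2^3 + 5^3)^(1/3) = (8 + 125)^(1/3) = (133)^(1/3) ≈ 5.1045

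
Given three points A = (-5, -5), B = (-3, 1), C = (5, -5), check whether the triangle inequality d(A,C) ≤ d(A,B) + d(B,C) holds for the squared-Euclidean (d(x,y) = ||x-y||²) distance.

d(A,B) = 2² + 6² = 40, d(B,C) = 8² + 6² = 100, d(A,C) = 10² + 0² = 100.
d(A,C) = 100 ≤ 40 + 100 = 140. Triangle inequality is satisfied.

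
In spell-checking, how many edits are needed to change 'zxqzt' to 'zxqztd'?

Let D[i][j] be the edit distance between the first i characters of 'zxqzt' and the first j characters of 'zxqztd', with D[i][0] = i, D[0][j] = j, and D[i][j] = D[i-1][j-1] if the characters match, else 1 + min(D[i-1][j], D[i][j-1], D[i-1][j-1]). Filling the table (rows: prefixes of 'zxqzt', columns: prefixes of 'zxqztd'):
     ε  z  x  q  z  t  d
  ε  0  1  2  3  4  5  6
  z  1  0  1  2  3  4  5
  x  2  1  0  1  2  3  4
  q  3  2  1  0  1  2  3
  z  4  3  2  1  0  1  2
  t  5  4  3  2  1  0  1
The bottom-right entry gives D[5][6] = 1, so no sequence of fewer than 1 edit works. Backtracking through the table gives one optimal edit sequence (1 edit):
  zxqzt → zxqztd (ins d @6)
Edit distance = 1.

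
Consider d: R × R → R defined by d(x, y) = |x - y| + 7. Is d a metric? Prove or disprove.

No. d fails identity of indiscernibles (specifically d(x,x) = 0): d(7, 7) = |7 - 7| + 7 = 0 + 7 = 7 ≠ 0.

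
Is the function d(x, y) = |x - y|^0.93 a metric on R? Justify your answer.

Yes. With 0 < p = 0.93 ≤ 1, d(x,y) = |x-y|^0.93 is a metric on R. Non-negativity and symmetry are immediate; |x-y|^0.93 = 0 ⟺ |x-y| = 0 ⟺ x = y. For the triangle inequality, the function t ↦ t^0.93 is subadditive on [0,∞) when p ≤ 1, so |x-z|^0.93 ≤ (|x-y| + |y-z|)^0.93 ≤ |x-y|^0.93 + |y-z|^0.93.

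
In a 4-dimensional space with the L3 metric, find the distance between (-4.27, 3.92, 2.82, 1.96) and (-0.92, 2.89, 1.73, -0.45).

(Σ|x_i - y_i|^3)^(1/3) = (|-4.27 - (-0.92)|^3 + |3.92 - 2.89|^3 + |2.82 - 1.73|^3 + |1.96 - (-0.45)|^3)^(1/3)
= (3.35^3 + 1.03^3 + 1.09^3 + 2.41^3)^(1/3) ≈ (37.5954 + 1.0927 + 1.295 + 13.9975)^(1/3) = (53.9806)^(1/3) ≈ 3.7793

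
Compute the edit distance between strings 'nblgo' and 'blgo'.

Let D[i][j] be the edit distance between the first i characters of 'nblgo' and the first j characters of 'blgo', with D[i][0] = i, D[0][j] = j, and D[i][j] = D[i-1][j-1] if the characters match, else 1 + min(D[i-1][j], D[i][j-1], D[i-1][j-1]). Filling the table (rows: prefixes of 'nblgo', columns: prefixes of 'blgo'):
     ε  b  l  g  o
  ε  0  1  2  3  4
  n  1  1  2  3  4
  b  2  1  2  3  4
  l  3  2  1  2  3
  g  4  3  2  1  2
  o  5  4  3  2  1
The bottom-right entry gives D[5][4] = 1, so no sequence of fewer than 1 edit works. Backtracking through the table gives one optimal edit sequence (1 edit):
  nblgo → blgo (del n @1)
Edit distance = 1.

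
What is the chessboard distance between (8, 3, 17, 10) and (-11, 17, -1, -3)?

max(|x_i - y_i|) = max(|8 - (-11)|, |3 - 17|, |17 - (-1)|, |10 - (-3)|) = max(19, 14, 18, 13) = 19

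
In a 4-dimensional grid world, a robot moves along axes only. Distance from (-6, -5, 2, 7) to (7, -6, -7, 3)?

Σ|x_i - y_i| = |-6 - 7| + |-5 - (-6)| + |2 - (-7)| + |7 - 3| = 13 + 1 + 9 + 4 = 27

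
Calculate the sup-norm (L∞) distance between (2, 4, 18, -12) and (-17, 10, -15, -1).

max(|x_i - y_i|) = max(|2 - (-17)|, |4 - 10|, |18 - (-15)|, |-12 - (-1)|) = max(19, 6, 33, 11) = 33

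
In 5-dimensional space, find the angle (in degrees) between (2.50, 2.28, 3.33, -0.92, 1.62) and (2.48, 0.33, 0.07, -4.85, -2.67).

With u = (2.50, 2.28, 3.33, -0.92, 1.62), v = (2.48, 0.33, 0.07, -4.85, -2.67):
u·v = 2.5·2.48 + 2.28·0.33 + 3.33·0.07 + (-0.92)·(-4.85) + 1.62·(-2.67) = 6.2 + 0.7524 + 0.2331 + 4.462 + (-4.3254) = 7.3221.
|u| = √(2.5² + 2.28² + 3.33² + (-0.92)² + 1.62²) = √(6.25 + 5.1984 + 11.0889 + 0.8464 + 2.6244) = √26.0081, |v| = √(2.48² + 0.33² + 0.07² + (-4.85)² + (-2.67)²) = √(6.1504 + 0.1089 + 0.0049 + 23.5225 + 7.1289) = √36.9156.
cos θ = (u·v)/(|u||v|) = 7.3221/(√26.0081·√36.9156) ≈ 0.236307
θ = arccos(0.236307) ≈ 76.33°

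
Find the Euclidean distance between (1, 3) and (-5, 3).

√(Σ(x_i - y_i)²) = √((1 - (-5))² + (3 - 3)²)
= √(6² + 0²) = √(36 + 0) = √36 = 6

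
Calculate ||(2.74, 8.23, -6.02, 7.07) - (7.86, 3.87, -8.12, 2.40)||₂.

√(Σ(x_i - y_i)²) = √((2.74 - 7.86)² + (8.23 - 3.87)² + (-6.02 - (-8.12))² + (7.07 - 2.4)²)
= √((-5.12)² + 4.36² + 2.1² + 4.67²) = √(26.2144 + 19.0096 + 4.41 + 21.8089) = √71.4429 ≈ 8.4524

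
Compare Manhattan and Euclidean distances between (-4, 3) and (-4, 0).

L1 = |-4 - (-4)| + |3 - 0| = 0 + 3 = 3
L2 = √(0² + 3²) = √9 = 3
L1 ≥ L2 always (equality iff movement is along one axis); L1 = L2 here (movement is along a single axis).
Ratio L1/L2 = 3/3 = 1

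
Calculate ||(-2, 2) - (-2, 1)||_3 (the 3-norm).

(Σ|x_i - y_i|^3)^(1/3) = (|-2 - (-2)|^3 + |2 - 1|^3)^(1/3)
= (0^3 + 1^3)^(1/3) = (0 + 1)^(1/3) = (1)^(1/3) = 1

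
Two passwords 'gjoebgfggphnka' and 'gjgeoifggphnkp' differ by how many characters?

Differing positions: 3, 5, 6, 14. Hamming distance = 4.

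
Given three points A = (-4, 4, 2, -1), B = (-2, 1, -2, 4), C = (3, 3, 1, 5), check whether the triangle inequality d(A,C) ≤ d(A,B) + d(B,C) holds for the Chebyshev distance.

d(A,B) = max(2, 3, 4, 5) = 5, d(B,C) = max(5, 2, 3, 1) = 5, d(A,C) = max(7, 1, 1, 6) = 7.
d(A,C) = 7 ≤ 5 + 5 = 10. Triangle inequality is satisfied.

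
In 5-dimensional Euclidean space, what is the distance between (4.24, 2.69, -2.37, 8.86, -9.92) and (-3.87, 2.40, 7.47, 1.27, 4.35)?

√(Σ(x_i - y_i)²) = √((4.24 - (-3.87))² + (2.69 - 2.4)² + (-2.37 - 7.47)² + (8.86 - 1.27)² + (-9.92 - 4.35)²)
= √(8.11² + 0.29² + (-9.84)² + 7.59² + (-14.27)²) = √(65.7721 + 0.0841 + 96.8256 + 57.6081 + 203.6329) = √423.9228 ≈ 20.5894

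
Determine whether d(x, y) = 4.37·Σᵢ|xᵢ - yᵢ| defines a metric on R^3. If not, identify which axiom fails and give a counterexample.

Yes. The L1 (Manhattan) norm induces a metric on R^3, and multiplying a metric by a positive constant 4.37 > 0 preserves all four axioms: non-negativity (4.37·||x-y|| ≥ 0), identity (4.37·||x-y|| = 0 ⟺ ||x-y|| = 0 ⟺ x = y), symmetry (||x-y|| = ||y-x||), and the triangle inequality (4.37·||x-z|| ≤ 4.37·||x-y|| + 4.37·||y-z||). So d is a metric.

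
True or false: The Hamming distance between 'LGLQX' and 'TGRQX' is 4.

Differing positions: 1, 3. Hamming distance = 2, so the claim that d_H = 4 is false.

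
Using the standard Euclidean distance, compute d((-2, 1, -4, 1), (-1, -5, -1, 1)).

(Σ|x_i - y_i|^2)^(1/2) = (|-2 - (-1)|^2 + |1 - (-5)|^2 + |-4 - (-1)|^2 + |1 - 1|^2)^(1/2)
= (1^2 + 6^2 + 3^2 + 0^2)^(1/2) = (1 + 36 + 9 + 0)^(1/2) = (46)^(1/2) ≈ 6.7823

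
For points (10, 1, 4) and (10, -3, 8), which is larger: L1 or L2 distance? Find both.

L1 = |10 - 10| + |1 - (-3)| + |4 - 8| = 0 + 4 + 4 = 8
L2 = √(0² + 4² + 4²) = √32 ≈ 5.6569
L1 ≥ L2 always (equality iff movement is along one axis); L1 > L2 here.
Ratio L1/L2 = 8/√32 ≈ 1.4142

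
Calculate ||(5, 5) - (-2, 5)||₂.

√(Σ(x_i - y_i)²) = √((5 - (-2))² + (5 - 5)²)
= √(7² + 0²) = √(49 + 0) = √49 = 7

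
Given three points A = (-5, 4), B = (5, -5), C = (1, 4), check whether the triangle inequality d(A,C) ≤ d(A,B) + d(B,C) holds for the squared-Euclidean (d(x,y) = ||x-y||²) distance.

d(A,B) = 10² + 9² = 181, d(B,C) = 4² + 9² = 97, d(A,C) = 6² + 0² = 36.
d(A,C) = 36 ≤ 181 + 97 = 278. Triangle inequality is satisfied.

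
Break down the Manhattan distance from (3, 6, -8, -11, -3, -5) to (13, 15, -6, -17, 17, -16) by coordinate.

Σ|x_i - y_i| = |3 - 13| + |6 - 15| + |-8 - (-6)| + |-11 - (-17)| + |-3 - 17| + |-5 - (-16)| = 10 + 9 + 2 + 6 + 20 + 11 = 58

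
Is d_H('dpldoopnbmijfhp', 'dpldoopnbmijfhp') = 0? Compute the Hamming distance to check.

Differing positions: none. Hamming distance = 0, so the claim is true.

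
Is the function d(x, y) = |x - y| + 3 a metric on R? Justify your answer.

No. d fails identity of indiscernibles (specifically d(x,x) = 0): d(7, 7) = |7 - 7| + 3 = 0 + 3 = 3 ≠ 0.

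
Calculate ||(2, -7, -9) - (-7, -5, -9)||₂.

√(Σ(x_i - y_i)²) = √((2 - (-7))² + (-7 - (-5))² + (-9 - (-9))²)
= √(9² + (-2)² + 0²) = √(81 + 4 + 0) = √85 ≈ 9.2195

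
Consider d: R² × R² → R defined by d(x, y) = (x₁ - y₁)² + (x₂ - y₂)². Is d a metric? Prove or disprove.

No. The squared Euclidean distance fails the triangle inequality. Counterexample: x = (0, 0), y = (2, 2), z = (4, 4). d(x,z) = 4² + 4² = 32, but d(x,y) + d(y,z) = (2² + 2²) + (2² + 2²) = 8 + 8 = 16. Since 32 > 16, the triangle inequality is violated. (Note: √d, the ordinary Euclidean distance, IS a metric.)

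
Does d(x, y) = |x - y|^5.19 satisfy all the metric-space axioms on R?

No. d(x,y) = |x-y|^5.19 fails the triangle inequality since p = 5.19 > 1. Counterexample: x = 2, y = 3, z = 7. d(x,z) = |2 - 7|^5.19 = 5^5.19 ≈ 4242.8172, but d(x,y) + d(y,z) = 1^5.19 + 4^5.19 ≈ 1 + 1332.5741 = 1333.5741. Since 4242.8172 > 1333.5741, the triangle inequality is violated.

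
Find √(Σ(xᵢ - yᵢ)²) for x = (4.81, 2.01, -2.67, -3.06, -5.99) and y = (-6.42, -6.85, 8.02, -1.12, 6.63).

√(Σ(x_i - y_i)²) = √((4.81 - (-6.42))² + (2.01 - (-6.85))² + (-2.67 - 8.02)² + (-3.06 - (-1.12))² + (-5.99 - 6.63)²)
= √(11.23² + 8.86² + (-10.69)² + (-1.94)² + (-12.62)²) = √(126.1129 + 78.4996 + 114.2761 + 3.7636 + 159.2644) = √481.9166 ≈ 21.9526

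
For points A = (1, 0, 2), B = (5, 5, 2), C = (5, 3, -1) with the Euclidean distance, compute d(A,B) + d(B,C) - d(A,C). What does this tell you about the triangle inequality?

d(A,B) = √(4² + 5² + 0²) = √41 ≈ 6.4031, d(B,C) = √(0² + 2² + 3²) = √13 ≈ 3.6056, d(A,C) = √(4² + 3² + 3²) = √34 ≈ 5.831.
d(A,B) + d(B,C) - d(A,C) = 6.4031 + 3.6056 - 5.831 = 10.0087 - 5.831 = 4.1777 (to 4 decimal places). This is ≥ 0, so the triangle inequality holds for these points.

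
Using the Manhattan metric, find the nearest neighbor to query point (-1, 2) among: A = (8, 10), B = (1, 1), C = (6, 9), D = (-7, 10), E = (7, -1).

Distances: d(A) = 17, d(B) = 3, d(C) = 14, d(D) = 14, d(E) = 11. Nearest: B = (1, 1) with distance 3.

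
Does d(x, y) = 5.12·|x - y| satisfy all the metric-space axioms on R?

Yes. Since |x - y| is a metric on R and 5.12 > 0, the positive scalar multiple 5.12·|x - y| is also a metric: scaling by a positive constant preserves non-negativity, identity (d=0 ⟺ |x-y|=0 ⟺ x=y), symmetry, and the triangle inequality.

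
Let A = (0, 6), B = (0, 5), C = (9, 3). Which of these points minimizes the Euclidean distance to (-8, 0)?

Distances: d(A) = 10, d(B) ≈ 9.434, d(C) ≈ 17.2627. Nearest: B = (0, 5) with distance 9.434.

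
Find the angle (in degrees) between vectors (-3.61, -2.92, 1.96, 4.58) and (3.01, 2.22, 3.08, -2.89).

With u = (-3.61, -2.92, 1.96, 4.58), v = (3.01, 2.22, 3.08, -2.89):
u·v = (-3.61)·3.01 + (-2.92)·2.22 + 1.96·3.08 + 4.58·(-2.89) = (-10.8661) + (-6.4824) + 6.0368 + (-13.2362) = -24.5479.
|u| = √((-3.61)² + (-2.92)² + 1.96² + 4.58²) = √(13.0321 + 8.5264 + 3.8416 + 20.9764) = √46.3765, |v| = √(3.01² + 2.22² + 3.08² + (-2.89)²) = √(9.0601 + 4.9284 + 9.4864 + 8.3521) = √31.827.
cos θ = (u·v)/(|u||v|) = -24.5479/(√46.3765·√31.827) ≈ -0.638951
θ = arccos(-0.638951) ≈ 129.71°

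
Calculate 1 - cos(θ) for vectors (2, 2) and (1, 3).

With u = (2, 2), v = (1, 3):
u·v = 2·1 + 2·3 = 2 + 6 = 8.
|u| = √(2² + 2²) = √8, |v| = √(1² + 3²) = √10, so |u||v| = √(8·10) = √80.
cos θ = (u·v)/(|u||v|) = 8/√80 ≈ 0.8944
Cosine distance = 1 - cos θ ≈ 1 - 0.8944 = 0.1056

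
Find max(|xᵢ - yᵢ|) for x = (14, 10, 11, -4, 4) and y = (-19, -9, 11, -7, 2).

max(|x_i - y_i|) = max(|14 - (-19)|, |10 - (-9)|, |11 - 11|, |-4 - (-7)|, |4 - 2|) = max(33, 19, 0, 3, 2) = 33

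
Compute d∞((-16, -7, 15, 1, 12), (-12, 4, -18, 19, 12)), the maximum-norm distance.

max(|x_i - y_i|) = max(|-16 - (-12)|, |-7 - 4|, |15 - (-18)|, |1 - 19|, |12 - 12|) = max(4, 11, 33, 18, 0) = 33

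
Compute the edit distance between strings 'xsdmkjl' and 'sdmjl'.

Let D[i][j] be the edit distance between the first i characters of 'xsdmkjl' and the first j characters of 'sdmjl', with D[i][0] = i, D[0][j] = j, and D[i][j] = D[i-1][j-1] if the characters match, else 1 + min(D[i-1][j], D[i][j-1], D[i-1][j-1]). Filling the table (rows: prefixes of 'xsdmkjl', columns: prefixes of 'sdmjl'):
     ε  s  d  m  j  l
  ε  0  1  2  3  4  5
  x  1  1  2  3  4  5
  s  2  1  2  3  4  5
  d  3  2  1  2  3  4
  m  4  3  2  1  2  3
  k  5  4  3  2  2  3
  j  6  5  4  3  2  3
  l  7  6  5  4  3  2
The bottom-right entry gives D[7][5] = 2, so no sequence of fewer than 2 edits works. Backtracking through the table gives one optimal edit sequence (2 edits):
  xsdmkjl → sdmkjl (del x @1)
  sdmkjl → sdmjl (del k @4)
Edit distance = 2.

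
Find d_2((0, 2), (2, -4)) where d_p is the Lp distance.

(Σ|x_i - y_i|^2)^(1/2) = (|0 - 2|^2 + |2 - (-4)|^2)^(1/2)
= (2^2 + 6^2)^(1/2) = (4 + 36)^(1/2) = (40)^(1/2) ≈ 6.3246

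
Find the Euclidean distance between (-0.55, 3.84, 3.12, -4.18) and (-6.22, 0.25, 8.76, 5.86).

√(Σ(x_i - y_i)²) = √((-0.55 - (-6.22))² + (3.84 - 0.25)² + (3.12 - 8.76)² + (-4.18 - 5.86)²)
= √(5.67² + 3.59² + (-5.64)² + (-10.04)²) = √(32.1489 + 12.8881 + 31.8096 + 100.8016) = √177.6482 ≈ 13.3285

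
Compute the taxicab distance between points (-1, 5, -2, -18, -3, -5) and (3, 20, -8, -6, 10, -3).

Σ|x_i - y_i| = |-1 - 3| + |5 - 20| + |-2 - (-8)| + |-18 - (-6)| + |-3 - 10| + |-5 - (-3)| = 4 + 15 + 6 + 12 + 13 + 2 = 52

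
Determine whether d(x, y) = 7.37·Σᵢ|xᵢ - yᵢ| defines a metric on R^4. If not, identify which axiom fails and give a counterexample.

Yes. The L1 (Manhattan) norm induces a metric on R^4, and multiplying a metric by a positive constant 7.37 > 0 preserves all four axioms: non-negativity (7.37·||x-y|| ≥ 0), identity (7.37·||x-y|| = 0 ⟺ ||x-y|| = 0 ⟺ x = y), symmetry (||x-y|| = ||y-x||), and the triangle inequality (7.37·||x-z|| ≤ 7.37·||x-y|| + 7.37·||y-z||). So d is a metric.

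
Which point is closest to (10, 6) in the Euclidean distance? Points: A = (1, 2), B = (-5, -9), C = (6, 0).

Distances: d(A) ≈ 9.8489, d(B) ≈ 21.2132, d(C) ≈ 7.2111. Nearest: C = (6, 0) with distance 7.2111.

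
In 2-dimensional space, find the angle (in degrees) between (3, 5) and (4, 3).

With u = (3, 5), v = (4, 3):
u·v = 3·4 + 5·3 = 12 + 15 = 27.
|u| = √(3² + 5²) = √34, |v| = √(4² + 3²) = √25, so |u||v| = √(34·25) = √850.
cos θ = (u·v)/(|u||v|) = 27/√850 ≈ 0.926092
θ = arccos(0.926092) ≈ 22.17°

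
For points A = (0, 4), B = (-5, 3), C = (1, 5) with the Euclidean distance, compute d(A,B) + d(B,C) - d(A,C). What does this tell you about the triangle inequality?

d(A,B) = √(5² + 1²) = √26 ≈ 5.099, d(B,C) = √(6² + 2²) = √40 ≈ 6.3246, d(A,C) = √(1² + 1²) = √2 ≈ 1.4142.
d(A,B) + d(B,C) - d(A,C) = 5.099 + 6.3246 - 1.4142 = 11.4236 - 1.4142 = 10.0094 (to 4 decimal places). This is ≥ 0, so the triangle inequality holds for these points.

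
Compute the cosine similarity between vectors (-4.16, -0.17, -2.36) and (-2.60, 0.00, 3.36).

With u = (-4.16, -0.17, -2.36), v = (-2.60, 0.00, 3.36):
u·v = (-4.16)·(-2.6) + (-0.17)·0 + (-2.36)·3.36 = 10.816 + 0 + (-7.9296) = 2.8864.
|u| = √((-4.16)² + (-0.17)² + (-2.36)²) = √(17.3056 + 0.0289 + 5.5696) = √22.9041, |v| = √((-2.6)² + 0² + 3.36²) = √(6.76 + 0 + 11.2896) = √18.0496.
cos θ = (u·v)/(|u||v|) = 2.8864/(√22.9041·√18.0496) ≈ 0.142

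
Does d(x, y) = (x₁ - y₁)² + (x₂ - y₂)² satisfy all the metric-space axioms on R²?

No. The squared Euclidean distance fails the triangle inequality. Counterexample: x = (0, 0), y = (5, 1), z = (10, 2). d(x,z) = 10² + 2² = 104, but d(x,y) + d(y,z) = (5² + 1²) + (5² + 1²) = 26 + 26 = 52. Since 104 > 52, the triangle inequality is violated. (Note: √d, the ordinary Euclidean distance, IS a metric.)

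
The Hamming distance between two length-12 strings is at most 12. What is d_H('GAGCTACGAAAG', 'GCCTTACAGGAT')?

Differing positions: 2, 3, 4, 8, 9, 10, 12. Hamming distance = 7. The maximum possible Hamming distance for length-12 strings is 12, so d_H/12 = 7/12 ≈ 0.5833.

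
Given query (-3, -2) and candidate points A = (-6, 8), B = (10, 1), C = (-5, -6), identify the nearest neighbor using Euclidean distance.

Distances: d(A) ≈ 10.4403, d(B) ≈ 13.3417, d(C) ≈ 4.4721. Nearest: C = (-5, -6) with distance 4.4721.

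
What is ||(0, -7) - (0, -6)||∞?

max(|x_i - y_i|) = max(|0 - 0|, |-7 - (-6)|) = max(0, 1) = 1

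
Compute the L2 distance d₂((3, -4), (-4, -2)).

√(Σ(x_i - y_i)²) = √((3 - (-4))² + (-4 - (-2))²)
= √(7² + (-2)²) = √(49 + 4) = √53 ≈ 7.2801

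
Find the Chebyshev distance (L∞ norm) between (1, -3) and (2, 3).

max(|x_i - y_i|) = max(|1 - 2|, |-3 - 3|) = max(1, 6) = 6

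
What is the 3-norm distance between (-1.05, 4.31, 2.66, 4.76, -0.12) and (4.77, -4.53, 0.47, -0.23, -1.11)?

(Σ|x_i - y_i|^3)^(1/3) = (|-1.05 - 4.77|^3 + |4.31 - (-4.53)|^3 + |2.66 - 0.47|^3 + |4.76 - (-0.23)|^3 + |-0.12 - (-1.11)|^3)^(1/3)
= (5.82^3 + 8.84^3 + 2.19^3 + 4.99^3 + 0.99^3)^(1/3) ≈ (197.1374 + 690.8071 + 10.5035 + 124.2515 + 0.9703)^(1/3) = (1023.6698)^(1/3) ≈ 10.0783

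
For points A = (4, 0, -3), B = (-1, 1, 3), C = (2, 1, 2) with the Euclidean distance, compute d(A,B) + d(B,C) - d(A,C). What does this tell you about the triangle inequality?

d(A,B) = √(5² + 1² + 6²) = √62 ≈ 7.874, d(B,C) = √(3² + 0² + 1²) = √10 ≈ 3.1623, d(A,C) = √(2² + 1² + 5²) = √30 ≈ 5.4772.
d(A,B) + d(B,C) - d(A,C) = 7.874 + 3.1623 - 5.4772 = 11.0363 - 5.4772 = 5.5591 (to 4 decimal places). This is ≥ 0, so the triangle inequality holds for these points.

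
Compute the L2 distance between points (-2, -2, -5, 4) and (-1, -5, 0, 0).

(Σ|x_i - y_i|^2)^(1/2) = (|-2 - (-1)|^2 + |-2 - (-5)|^2 + |-5 - 0|^2 + |4 - 0|^2)^(1/2)
= (1^2 + 3^2 + 5^2 + 4^2)^(1/2) = (1 + 9 + 25 + 16)^(1/2) = (51)^(1/2) ≈ 7.1414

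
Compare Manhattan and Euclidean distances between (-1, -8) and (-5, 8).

L1 = |-1 - (-5)| + |-8 - 8| = 4 + 16 = 20
L2 = √(4² + 16²) = √272 ≈ 16.4924
L1 ≥ L2 always (equality iff movement is along one axis); L1 > L2 here.
Ratio L1/L2 = 20/√272 ≈ 1.2127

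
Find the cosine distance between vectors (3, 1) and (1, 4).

With u = (3, 1), v = (1, 4):
u·v = 3·1 + 1·4 = 3 + 4 = 7.
|u| = √(3² + 1²) = √10, |v| = √(1² + 4²) = √17, so |u||v| = √(10·17) = √170.
cos θ = (u·v)/(|u||v|) = 7/√170 ≈ 0.5369
Cosine distance = 1 - cos θ ≈ 1 - 0.5369 = 0.4631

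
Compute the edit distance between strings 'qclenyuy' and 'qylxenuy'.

Let D[i][j] be the edit distance between the first i characters of 'qclenyuy' and the first j characters of 'qylxenuy', with D[i][0] = i, D[0][j] = j, and D[i][j] = D[i-1][j-1] if the characters match, else 1 + min(D[i-1][j], D[i][j-1], D[i-1][j-1]). Filling the table (rows: prefixes of 'qclenyuy', columns: prefixes of 'qylxenuy'):
     ε  q  y  l  x  e  n  u  y
  ε  0  1  2  3  4  5  6  7  8
  q  1  0  1  2  3  4  5  6  7
  c  2  1  1  2  3  4  5  6  7
  l  3  2  2  1  2  3  4  5  6
  e  4  3  3  2  2  2  3  4  5
  n  5  4  4  3  3  3  2  3  4
  y  6  5  4  4  4  4  3  3  3
  u  7  6  5  5  5  5  4  3  4
  y  8  7  6  6  6  6  5  4  3
The bottom-right entry gives D[8][8] = 3, so no sequence of fewer than 3 edits works. Backtracking through the table gives one optimal edit sequence (3 edits):
  qclenyuy → qylenyuy (sub c→y @2)
  qylenyuy → qylxenyuy (ins x @4)
  qylxenyuy → qylxenuy (del y @7)
Edit distance = 3.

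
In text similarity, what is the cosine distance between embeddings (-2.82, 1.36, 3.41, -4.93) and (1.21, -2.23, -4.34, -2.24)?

With u = (-2.82, 1.36, 3.41, -4.93), v = (1.21, -2.23, -4.34, -2.24):
u·v = (-2.82)·1.21 + 1.36·(-2.23) + 3.41·(-4.34) + (-4.93)·(-2.24) = (-3.4122) + (-3.0328) + (-14.7994) + 11.0432 = -10.2012.
|u| = √((-2.82)² + 1.36² + 3.41² + (-4.93)²) = √(7.9524 + 1.8496 + 11.6281 + 24.3049) = √45.735, |v| = √(1.21² + (-2.23)² + (-4.34)² + (-2.24)²) = √(1.4641 + 4.9729 + 18.8356 + 5.0176) = √30.2902.
cos θ = (u·v)/(|u||v|) = -10.2012/(√45.735·√30.2902) ≈ -0.2741
Cosine distance = 1 - cos θ ≈ 1 - (-0.2741) = 1.2741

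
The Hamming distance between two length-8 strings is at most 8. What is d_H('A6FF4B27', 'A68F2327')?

Differing positions: 3, 5, 6. Hamming distance = 3. The maximum possible Hamming distance for length-8 strings is 8, so d_H/8 = 3/8 = 0.375.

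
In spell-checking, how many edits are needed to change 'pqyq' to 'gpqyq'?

Let D[i][j] be the edit distance between the first i characters of 'pqyq' and the first j characters of 'gpqyq', with D[i][0] = i, D[0][j] = j, and D[i][j] = D[i-1][j-1] if the characters match, else 1 + min(D[i-1][j], D[i][j-1], D[i-1][j-1]). Filling the table (rows: prefixes of 'pqyq', columns: prefixes of 'gpqyq'):
     ε  g  p  q  y  q
  ε  0  1  2  3  4  5
  p  1  1  1  2  3  4
  q  2  2  2  1  2  3
  y  3  3  3  2  1  2
  q  4  4  4  3  2  1
The bottom-right entry gives D[4][5] = 1, so no sequence of fewer than 1 edit works. Backtracking through the table gives one optimal edit sequence (1 edit):
  pqyq → gpqyq (ins g @1)
Edit distance = 1.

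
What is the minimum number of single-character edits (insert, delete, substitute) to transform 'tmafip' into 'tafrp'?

Let D[i][j] be the edit distance between the first i characters of 'tmafip' and the first j characters of 'tafrp', with D[i][0] = i, D[0][j] = j, and D[i][j] = D[i-1][j-1] if the characters match, else 1 + min(D[i-1][j], D[i][j-1], D[i-1][j-1]). Filling the table (rows: prefixes of 'tmafip', columns: prefixes of 'tafrp'):
     ε  t  a  f  r  p
  ε  0  1  2  3  4  5
  t  1  0  1  2  3  4
  m  2  1  1  2  3  4
  a  3  2  1  2  3  4
  f  4  3  2  1  2  3
  i  5  4  3  2  2  3
  p  6  5  4  3  3  2
The bottom-right entry gives D[6][5] = 2, so no sequence of fewer than 2 edits works. Backtracking through the table gives one optimal edit sequence (2 edits):
  tmafip → tafip (del m @2)
  tafip → tafrp (sub i→r @4)
Edit distance = 2.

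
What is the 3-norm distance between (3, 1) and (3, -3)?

(Σ|x_i - y_i|^3)^(1/3) = (|3 - 3|^3 + |1 - (-3)|^3)^(1/3)
= (0^3 + 4^3)^(1/3) = (0 + 64)^(1/3) = (64)^(1/3) = 4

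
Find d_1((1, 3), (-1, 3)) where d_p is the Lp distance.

Σ|x_i - y_i| = |1 - (-1)| + |3 - 3| = 2 + 0 = 2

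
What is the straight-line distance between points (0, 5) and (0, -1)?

√(Σ(x_i - y_i)²) = √((0 - 0)² + (5 - (-1))²)
= √(0² + 6²) = √(0 + 36) = √36 = 6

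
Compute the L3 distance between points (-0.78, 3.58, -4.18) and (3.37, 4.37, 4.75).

(Σ|x_i - y_i|^3)^(1/3) = (|-0.78 - 3.37|^3 + |3.58 - 4.37|^3 + |-4.18 - 4.75|^3)^(1/3)
= (4.15^3 + 0.79^3 + 8.93^3)^(1/3) ≈ (71.4734 + 0.493 + 712.122)^(1/3) = (784.0884)^(1/3) ≈ 9.2212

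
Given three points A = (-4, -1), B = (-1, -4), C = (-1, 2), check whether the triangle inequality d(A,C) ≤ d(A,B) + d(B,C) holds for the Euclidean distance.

d(A,B) = √(3² + 3²) = √18 ≈ 4.2426, d(B,C) = √(0² + 6²) = √36 = 6, d(A,C) = √(3² + 3²) = √18 ≈ 4.2426.
d(A,C) ≈ 4.2426 ≤ 4.2426 + 6 = 10.2426. Triangle inequality is satisfied.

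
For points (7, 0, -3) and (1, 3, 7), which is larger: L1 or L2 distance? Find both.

L1 = |7 - 1| + |0 - 3| + |-3 - 7| = 6 + 3 + 10 = 19
L2 = √(6² + 3² + 10²) = √145 ≈ 12.0416
L1 ≥ L2 always (equality iff movement is along one axis); L1 > L2 here.
Ratio L1/L2 = 19/√145 ≈ 1.5779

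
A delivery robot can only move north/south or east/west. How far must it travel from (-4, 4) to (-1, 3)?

Σ|x_i - y_i| = |-4 - (-1)| + |4 - 3| = 3 + 1 = 4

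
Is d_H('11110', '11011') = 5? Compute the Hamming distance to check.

Differing positions: 3, 5. Hamming distance = 2, so the claim that d_H = 5 is false.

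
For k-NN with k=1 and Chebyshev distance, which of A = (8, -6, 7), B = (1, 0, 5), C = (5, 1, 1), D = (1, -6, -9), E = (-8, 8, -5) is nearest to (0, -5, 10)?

Distances: d(A) = 8, d(B) = 5, d(C) = 9, d(D) = 19, d(E) = 15. Nearest: B = (1, 0, 5) with distance 5.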